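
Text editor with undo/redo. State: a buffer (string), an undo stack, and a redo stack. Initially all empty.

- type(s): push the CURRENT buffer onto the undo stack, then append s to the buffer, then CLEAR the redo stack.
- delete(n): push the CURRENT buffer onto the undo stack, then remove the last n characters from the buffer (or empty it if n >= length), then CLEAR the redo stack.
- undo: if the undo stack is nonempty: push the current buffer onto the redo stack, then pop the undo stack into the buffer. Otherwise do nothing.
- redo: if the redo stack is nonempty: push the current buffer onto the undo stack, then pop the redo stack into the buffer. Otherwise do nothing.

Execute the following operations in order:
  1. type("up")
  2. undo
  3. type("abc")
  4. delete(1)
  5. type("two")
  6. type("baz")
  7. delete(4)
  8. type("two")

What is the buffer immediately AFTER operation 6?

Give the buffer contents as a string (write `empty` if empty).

After op 1 (type): buf='up' undo_depth=1 redo_depth=0
After op 2 (undo): buf='(empty)' undo_depth=0 redo_depth=1
After op 3 (type): buf='abc' undo_depth=1 redo_depth=0
After op 4 (delete): buf='ab' undo_depth=2 redo_depth=0
After op 5 (type): buf='abtwo' undo_depth=3 redo_depth=0
After op 6 (type): buf='abtwobaz' undo_depth=4 redo_depth=0

Answer: abtwobaz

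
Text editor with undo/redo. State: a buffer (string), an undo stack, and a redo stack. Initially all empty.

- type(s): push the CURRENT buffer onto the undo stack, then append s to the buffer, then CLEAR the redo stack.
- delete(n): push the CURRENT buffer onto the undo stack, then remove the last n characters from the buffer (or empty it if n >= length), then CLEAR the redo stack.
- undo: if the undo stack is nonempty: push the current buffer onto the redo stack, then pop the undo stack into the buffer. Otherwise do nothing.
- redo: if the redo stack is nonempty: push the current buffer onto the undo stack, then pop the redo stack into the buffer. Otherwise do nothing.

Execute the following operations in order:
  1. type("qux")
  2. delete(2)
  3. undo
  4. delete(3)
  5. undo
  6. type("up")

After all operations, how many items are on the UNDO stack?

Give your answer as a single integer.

After op 1 (type): buf='qux' undo_depth=1 redo_depth=0
After op 2 (delete): buf='q' undo_depth=2 redo_depth=0
After op 3 (undo): buf='qux' undo_depth=1 redo_depth=1
After op 4 (delete): buf='(empty)' undo_depth=2 redo_depth=0
After op 5 (undo): buf='qux' undo_depth=1 redo_depth=1
After op 6 (type): buf='quxup' undo_depth=2 redo_depth=0

Answer: 2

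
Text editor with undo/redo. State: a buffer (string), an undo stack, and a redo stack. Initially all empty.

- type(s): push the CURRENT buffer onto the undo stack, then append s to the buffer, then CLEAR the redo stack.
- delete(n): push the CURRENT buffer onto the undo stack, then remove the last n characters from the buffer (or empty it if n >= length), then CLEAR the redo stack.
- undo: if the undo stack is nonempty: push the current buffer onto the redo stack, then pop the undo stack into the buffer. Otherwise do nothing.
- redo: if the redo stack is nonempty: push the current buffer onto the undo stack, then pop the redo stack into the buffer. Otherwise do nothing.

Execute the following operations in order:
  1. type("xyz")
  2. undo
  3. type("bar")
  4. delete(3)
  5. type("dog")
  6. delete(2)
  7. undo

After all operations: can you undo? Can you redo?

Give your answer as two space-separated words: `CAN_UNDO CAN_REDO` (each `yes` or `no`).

Answer: yes yes

Derivation:
After op 1 (type): buf='xyz' undo_depth=1 redo_depth=0
After op 2 (undo): buf='(empty)' undo_depth=0 redo_depth=1
After op 3 (type): buf='bar' undo_depth=1 redo_depth=0
After op 4 (delete): buf='(empty)' undo_depth=2 redo_depth=0
After op 5 (type): buf='dog' undo_depth=3 redo_depth=0
After op 6 (delete): buf='d' undo_depth=4 redo_depth=0
After op 7 (undo): buf='dog' undo_depth=3 redo_depth=1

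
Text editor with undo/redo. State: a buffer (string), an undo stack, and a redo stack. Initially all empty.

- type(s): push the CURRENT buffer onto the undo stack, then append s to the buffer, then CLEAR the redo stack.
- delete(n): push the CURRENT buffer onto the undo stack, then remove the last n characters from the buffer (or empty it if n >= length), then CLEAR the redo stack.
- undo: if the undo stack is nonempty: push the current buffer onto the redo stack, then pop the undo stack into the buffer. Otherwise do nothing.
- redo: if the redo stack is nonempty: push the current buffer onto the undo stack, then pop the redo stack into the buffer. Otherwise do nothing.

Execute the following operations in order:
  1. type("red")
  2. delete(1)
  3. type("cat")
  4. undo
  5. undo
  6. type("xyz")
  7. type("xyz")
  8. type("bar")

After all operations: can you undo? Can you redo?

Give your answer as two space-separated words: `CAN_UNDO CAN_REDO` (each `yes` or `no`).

After op 1 (type): buf='red' undo_depth=1 redo_depth=0
After op 2 (delete): buf='re' undo_depth=2 redo_depth=0
After op 3 (type): buf='recat' undo_depth=3 redo_depth=0
After op 4 (undo): buf='re' undo_depth=2 redo_depth=1
After op 5 (undo): buf='red' undo_depth=1 redo_depth=2
After op 6 (type): buf='redxyz' undo_depth=2 redo_depth=0
After op 7 (type): buf='redxyzxyz' undo_depth=3 redo_depth=0
After op 8 (type): buf='redxyzxyzbar' undo_depth=4 redo_depth=0

Answer: yes no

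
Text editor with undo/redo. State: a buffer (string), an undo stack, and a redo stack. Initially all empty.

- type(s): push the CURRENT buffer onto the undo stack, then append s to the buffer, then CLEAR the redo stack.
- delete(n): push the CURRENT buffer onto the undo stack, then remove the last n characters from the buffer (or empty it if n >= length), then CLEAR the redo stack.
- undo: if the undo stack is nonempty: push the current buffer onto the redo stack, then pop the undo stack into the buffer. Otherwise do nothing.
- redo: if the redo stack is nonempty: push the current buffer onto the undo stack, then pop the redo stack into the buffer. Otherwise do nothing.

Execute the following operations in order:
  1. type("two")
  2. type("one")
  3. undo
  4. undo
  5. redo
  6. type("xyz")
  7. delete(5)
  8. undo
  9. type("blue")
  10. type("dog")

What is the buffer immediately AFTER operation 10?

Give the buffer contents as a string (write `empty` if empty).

After op 1 (type): buf='two' undo_depth=1 redo_depth=0
After op 2 (type): buf='twoone' undo_depth=2 redo_depth=0
After op 3 (undo): buf='two' undo_depth=1 redo_depth=1
After op 4 (undo): buf='(empty)' undo_depth=0 redo_depth=2
After op 5 (redo): buf='two' undo_depth=1 redo_depth=1
After op 6 (type): buf='twoxyz' undo_depth=2 redo_depth=0
After op 7 (delete): buf='t' undo_depth=3 redo_depth=0
After op 8 (undo): buf='twoxyz' undo_depth=2 redo_depth=1
After op 9 (type): buf='twoxyzblue' undo_depth=3 redo_depth=0
After op 10 (type): buf='twoxyzbluedog' undo_depth=4 redo_depth=0

Answer: twoxyzbluedog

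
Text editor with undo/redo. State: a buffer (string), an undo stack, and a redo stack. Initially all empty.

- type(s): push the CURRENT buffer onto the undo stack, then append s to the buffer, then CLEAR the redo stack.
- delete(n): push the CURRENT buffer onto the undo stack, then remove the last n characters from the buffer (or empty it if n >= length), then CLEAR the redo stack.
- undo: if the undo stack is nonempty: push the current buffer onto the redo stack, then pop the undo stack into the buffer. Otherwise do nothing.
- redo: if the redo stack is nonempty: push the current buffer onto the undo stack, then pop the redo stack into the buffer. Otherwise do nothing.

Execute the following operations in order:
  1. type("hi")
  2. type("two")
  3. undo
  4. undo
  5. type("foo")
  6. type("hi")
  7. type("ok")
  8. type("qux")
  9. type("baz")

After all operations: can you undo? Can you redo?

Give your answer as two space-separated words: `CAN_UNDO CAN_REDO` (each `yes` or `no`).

Answer: yes no

Derivation:
After op 1 (type): buf='hi' undo_depth=1 redo_depth=0
After op 2 (type): buf='hitwo' undo_depth=2 redo_depth=0
After op 3 (undo): buf='hi' undo_depth=1 redo_depth=1
After op 4 (undo): buf='(empty)' undo_depth=0 redo_depth=2
After op 5 (type): buf='foo' undo_depth=1 redo_depth=0
After op 6 (type): buf='foohi' undo_depth=2 redo_depth=0
After op 7 (type): buf='foohiok' undo_depth=3 redo_depth=0
After op 8 (type): buf='foohiokqux' undo_depth=4 redo_depth=0
After op 9 (type): buf='foohiokquxbaz' undo_depth=5 redo_depth=0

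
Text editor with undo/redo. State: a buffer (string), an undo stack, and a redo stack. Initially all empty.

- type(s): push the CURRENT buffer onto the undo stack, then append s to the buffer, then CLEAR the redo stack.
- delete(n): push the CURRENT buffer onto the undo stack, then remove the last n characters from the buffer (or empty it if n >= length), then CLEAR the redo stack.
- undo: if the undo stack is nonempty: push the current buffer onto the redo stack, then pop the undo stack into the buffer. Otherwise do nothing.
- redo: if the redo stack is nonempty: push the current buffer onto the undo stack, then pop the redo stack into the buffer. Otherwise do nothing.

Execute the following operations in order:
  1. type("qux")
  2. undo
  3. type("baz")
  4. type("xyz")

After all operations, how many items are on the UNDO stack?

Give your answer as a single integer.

Answer: 2

Derivation:
After op 1 (type): buf='qux' undo_depth=1 redo_depth=0
After op 2 (undo): buf='(empty)' undo_depth=0 redo_depth=1
After op 3 (type): buf='baz' undo_depth=1 redo_depth=0
After op 4 (type): buf='bazxyz' undo_depth=2 redo_depth=0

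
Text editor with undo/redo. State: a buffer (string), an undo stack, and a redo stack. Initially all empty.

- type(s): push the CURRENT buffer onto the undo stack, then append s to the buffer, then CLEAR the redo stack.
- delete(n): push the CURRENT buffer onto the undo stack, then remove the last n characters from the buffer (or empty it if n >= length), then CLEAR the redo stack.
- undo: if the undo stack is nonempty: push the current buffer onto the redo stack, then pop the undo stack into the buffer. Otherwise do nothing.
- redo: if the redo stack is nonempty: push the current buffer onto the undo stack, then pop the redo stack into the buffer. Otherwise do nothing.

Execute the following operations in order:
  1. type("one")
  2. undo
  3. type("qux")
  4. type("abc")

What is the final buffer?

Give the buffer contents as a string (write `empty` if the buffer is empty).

After op 1 (type): buf='one' undo_depth=1 redo_depth=0
After op 2 (undo): buf='(empty)' undo_depth=0 redo_depth=1
After op 3 (type): buf='qux' undo_depth=1 redo_depth=0
After op 4 (type): buf='quxabc' undo_depth=2 redo_depth=0

Answer: quxabc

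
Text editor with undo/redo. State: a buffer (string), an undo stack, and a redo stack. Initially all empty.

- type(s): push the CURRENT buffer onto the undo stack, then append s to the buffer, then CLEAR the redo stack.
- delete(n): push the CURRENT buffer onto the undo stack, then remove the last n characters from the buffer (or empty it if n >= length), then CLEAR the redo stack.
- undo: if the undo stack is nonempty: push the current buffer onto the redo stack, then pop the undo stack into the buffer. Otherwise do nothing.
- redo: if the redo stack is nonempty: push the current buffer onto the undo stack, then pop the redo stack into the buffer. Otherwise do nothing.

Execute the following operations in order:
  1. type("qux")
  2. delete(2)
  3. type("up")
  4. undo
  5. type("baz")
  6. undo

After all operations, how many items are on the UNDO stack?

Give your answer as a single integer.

After op 1 (type): buf='qux' undo_depth=1 redo_depth=0
After op 2 (delete): buf='q' undo_depth=2 redo_depth=0
After op 3 (type): buf='qup' undo_depth=3 redo_depth=0
After op 4 (undo): buf='q' undo_depth=2 redo_depth=1
After op 5 (type): buf='qbaz' undo_depth=3 redo_depth=0
After op 6 (undo): buf='q' undo_depth=2 redo_depth=1

Answer: 2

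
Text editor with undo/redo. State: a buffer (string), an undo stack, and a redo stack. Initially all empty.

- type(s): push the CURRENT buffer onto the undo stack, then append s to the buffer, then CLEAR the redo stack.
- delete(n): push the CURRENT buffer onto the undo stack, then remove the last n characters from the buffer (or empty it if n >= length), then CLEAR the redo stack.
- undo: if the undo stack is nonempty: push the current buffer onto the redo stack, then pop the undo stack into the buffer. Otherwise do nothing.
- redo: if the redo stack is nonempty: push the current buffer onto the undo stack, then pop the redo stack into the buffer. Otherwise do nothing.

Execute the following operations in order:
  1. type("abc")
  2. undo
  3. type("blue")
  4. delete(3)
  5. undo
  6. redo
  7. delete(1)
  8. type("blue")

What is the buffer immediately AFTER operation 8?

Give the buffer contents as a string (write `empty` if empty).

Answer: blue

Derivation:
After op 1 (type): buf='abc' undo_depth=1 redo_depth=0
After op 2 (undo): buf='(empty)' undo_depth=0 redo_depth=1
After op 3 (type): buf='blue' undo_depth=1 redo_depth=0
After op 4 (delete): buf='b' undo_depth=2 redo_depth=0
After op 5 (undo): buf='blue' undo_depth=1 redo_depth=1
After op 6 (redo): buf='b' undo_depth=2 redo_depth=0
After op 7 (delete): buf='(empty)' undo_depth=3 redo_depth=0
After op 8 (type): buf='blue' undo_depth=4 redo_depth=0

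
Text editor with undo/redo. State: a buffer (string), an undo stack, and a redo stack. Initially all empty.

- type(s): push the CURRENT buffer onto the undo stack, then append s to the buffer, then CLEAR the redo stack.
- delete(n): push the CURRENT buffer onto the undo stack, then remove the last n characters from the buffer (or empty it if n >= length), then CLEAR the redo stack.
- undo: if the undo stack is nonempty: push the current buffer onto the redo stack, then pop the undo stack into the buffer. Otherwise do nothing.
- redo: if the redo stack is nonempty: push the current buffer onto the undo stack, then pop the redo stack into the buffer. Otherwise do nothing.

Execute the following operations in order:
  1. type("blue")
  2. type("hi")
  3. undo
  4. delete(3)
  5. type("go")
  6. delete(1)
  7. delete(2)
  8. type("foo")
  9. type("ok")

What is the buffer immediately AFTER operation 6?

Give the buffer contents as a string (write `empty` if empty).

Answer: bg

Derivation:
After op 1 (type): buf='blue' undo_depth=1 redo_depth=0
After op 2 (type): buf='bluehi' undo_depth=2 redo_depth=0
After op 3 (undo): buf='blue' undo_depth=1 redo_depth=1
After op 4 (delete): buf='b' undo_depth=2 redo_depth=0
After op 5 (type): buf='bgo' undo_depth=3 redo_depth=0
After op 6 (delete): buf='bg' undo_depth=4 redo_depth=0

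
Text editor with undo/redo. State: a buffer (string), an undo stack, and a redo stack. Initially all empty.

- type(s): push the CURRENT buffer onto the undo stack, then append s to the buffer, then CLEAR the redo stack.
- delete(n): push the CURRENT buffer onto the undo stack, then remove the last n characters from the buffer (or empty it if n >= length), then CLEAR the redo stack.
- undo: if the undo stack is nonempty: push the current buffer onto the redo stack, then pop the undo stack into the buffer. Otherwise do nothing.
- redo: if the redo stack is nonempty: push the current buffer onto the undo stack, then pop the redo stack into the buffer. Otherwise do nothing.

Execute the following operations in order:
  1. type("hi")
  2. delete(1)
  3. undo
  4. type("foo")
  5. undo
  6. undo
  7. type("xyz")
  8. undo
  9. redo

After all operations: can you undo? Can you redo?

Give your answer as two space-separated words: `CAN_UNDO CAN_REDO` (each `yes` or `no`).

After op 1 (type): buf='hi' undo_depth=1 redo_depth=0
After op 2 (delete): buf='h' undo_depth=2 redo_depth=0
After op 3 (undo): buf='hi' undo_depth=1 redo_depth=1
After op 4 (type): buf='hifoo' undo_depth=2 redo_depth=0
After op 5 (undo): buf='hi' undo_depth=1 redo_depth=1
After op 6 (undo): buf='(empty)' undo_depth=0 redo_depth=2
After op 7 (type): buf='xyz' undo_depth=1 redo_depth=0
After op 8 (undo): buf='(empty)' undo_depth=0 redo_depth=1
After op 9 (redo): buf='xyz' undo_depth=1 redo_depth=0

Answer: yes no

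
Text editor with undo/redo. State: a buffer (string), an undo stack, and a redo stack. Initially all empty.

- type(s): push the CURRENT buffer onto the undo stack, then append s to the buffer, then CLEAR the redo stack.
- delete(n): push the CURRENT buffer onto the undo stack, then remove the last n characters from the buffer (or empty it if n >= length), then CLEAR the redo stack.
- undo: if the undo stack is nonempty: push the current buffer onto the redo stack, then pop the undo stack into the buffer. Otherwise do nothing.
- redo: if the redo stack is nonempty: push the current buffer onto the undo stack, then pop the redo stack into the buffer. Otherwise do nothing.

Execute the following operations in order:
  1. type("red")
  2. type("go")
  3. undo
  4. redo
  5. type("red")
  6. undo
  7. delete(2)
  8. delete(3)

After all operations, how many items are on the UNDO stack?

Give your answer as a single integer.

After op 1 (type): buf='red' undo_depth=1 redo_depth=0
After op 2 (type): buf='redgo' undo_depth=2 redo_depth=0
After op 3 (undo): buf='red' undo_depth=1 redo_depth=1
After op 4 (redo): buf='redgo' undo_depth=2 redo_depth=0
After op 5 (type): buf='redgored' undo_depth=3 redo_depth=0
After op 6 (undo): buf='redgo' undo_depth=2 redo_depth=1
After op 7 (delete): buf='red' undo_depth=3 redo_depth=0
After op 8 (delete): buf='(empty)' undo_depth=4 redo_depth=0

Answer: 4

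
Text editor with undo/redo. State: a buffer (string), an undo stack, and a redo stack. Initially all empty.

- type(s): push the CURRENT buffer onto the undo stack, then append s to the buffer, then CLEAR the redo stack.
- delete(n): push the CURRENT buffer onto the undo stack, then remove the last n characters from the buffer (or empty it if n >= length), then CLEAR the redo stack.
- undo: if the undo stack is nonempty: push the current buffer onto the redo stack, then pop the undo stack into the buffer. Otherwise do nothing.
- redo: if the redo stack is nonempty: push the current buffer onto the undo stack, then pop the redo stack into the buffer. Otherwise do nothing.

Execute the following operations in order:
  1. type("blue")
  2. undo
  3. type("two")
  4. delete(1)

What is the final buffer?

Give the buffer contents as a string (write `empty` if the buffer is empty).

Answer: tw

Derivation:
After op 1 (type): buf='blue' undo_depth=1 redo_depth=0
After op 2 (undo): buf='(empty)' undo_depth=0 redo_depth=1
After op 3 (type): buf='two' undo_depth=1 redo_depth=0
After op 4 (delete): buf='tw' undo_depth=2 redo_depth=0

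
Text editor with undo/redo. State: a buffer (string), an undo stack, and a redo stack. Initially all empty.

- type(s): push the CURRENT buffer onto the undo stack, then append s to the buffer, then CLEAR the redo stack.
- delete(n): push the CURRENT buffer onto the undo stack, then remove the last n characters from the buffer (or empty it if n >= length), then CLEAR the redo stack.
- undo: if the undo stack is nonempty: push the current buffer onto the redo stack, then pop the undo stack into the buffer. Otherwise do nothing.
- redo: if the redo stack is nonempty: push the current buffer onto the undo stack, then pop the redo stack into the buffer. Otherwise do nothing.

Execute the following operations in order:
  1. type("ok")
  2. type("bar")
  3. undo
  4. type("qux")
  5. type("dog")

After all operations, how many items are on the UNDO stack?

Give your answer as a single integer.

After op 1 (type): buf='ok' undo_depth=1 redo_depth=0
After op 2 (type): buf='okbar' undo_depth=2 redo_depth=0
After op 3 (undo): buf='ok' undo_depth=1 redo_depth=1
After op 4 (type): buf='okqux' undo_depth=2 redo_depth=0
After op 5 (type): buf='okquxdog' undo_depth=3 redo_depth=0

Answer: 3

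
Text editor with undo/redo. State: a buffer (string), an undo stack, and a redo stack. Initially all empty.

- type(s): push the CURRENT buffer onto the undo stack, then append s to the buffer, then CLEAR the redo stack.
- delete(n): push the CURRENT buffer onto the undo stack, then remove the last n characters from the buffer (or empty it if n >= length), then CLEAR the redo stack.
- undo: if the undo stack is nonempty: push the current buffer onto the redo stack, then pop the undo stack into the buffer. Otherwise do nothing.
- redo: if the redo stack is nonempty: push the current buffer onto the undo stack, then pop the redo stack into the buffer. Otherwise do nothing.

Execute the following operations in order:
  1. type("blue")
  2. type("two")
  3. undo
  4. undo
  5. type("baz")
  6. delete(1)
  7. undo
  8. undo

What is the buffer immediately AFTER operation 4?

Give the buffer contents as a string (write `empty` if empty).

After op 1 (type): buf='blue' undo_depth=1 redo_depth=0
After op 2 (type): buf='bluetwo' undo_depth=2 redo_depth=0
After op 3 (undo): buf='blue' undo_depth=1 redo_depth=1
After op 4 (undo): buf='(empty)' undo_depth=0 redo_depth=2

Answer: empty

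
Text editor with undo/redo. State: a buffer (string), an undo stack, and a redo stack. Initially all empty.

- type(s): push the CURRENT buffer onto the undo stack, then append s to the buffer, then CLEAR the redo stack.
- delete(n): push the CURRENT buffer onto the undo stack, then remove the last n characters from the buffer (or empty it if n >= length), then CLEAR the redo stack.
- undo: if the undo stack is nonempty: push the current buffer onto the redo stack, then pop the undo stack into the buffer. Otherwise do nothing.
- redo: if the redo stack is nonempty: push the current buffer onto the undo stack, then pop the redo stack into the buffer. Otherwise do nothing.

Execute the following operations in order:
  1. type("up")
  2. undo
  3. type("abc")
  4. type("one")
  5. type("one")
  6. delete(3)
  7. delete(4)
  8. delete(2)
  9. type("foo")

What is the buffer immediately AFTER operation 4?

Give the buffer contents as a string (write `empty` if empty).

After op 1 (type): buf='up' undo_depth=1 redo_depth=0
After op 2 (undo): buf='(empty)' undo_depth=0 redo_depth=1
After op 3 (type): buf='abc' undo_depth=1 redo_depth=0
After op 4 (type): buf='abcone' undo_depth=2 redo_depth=0

Answer: abcone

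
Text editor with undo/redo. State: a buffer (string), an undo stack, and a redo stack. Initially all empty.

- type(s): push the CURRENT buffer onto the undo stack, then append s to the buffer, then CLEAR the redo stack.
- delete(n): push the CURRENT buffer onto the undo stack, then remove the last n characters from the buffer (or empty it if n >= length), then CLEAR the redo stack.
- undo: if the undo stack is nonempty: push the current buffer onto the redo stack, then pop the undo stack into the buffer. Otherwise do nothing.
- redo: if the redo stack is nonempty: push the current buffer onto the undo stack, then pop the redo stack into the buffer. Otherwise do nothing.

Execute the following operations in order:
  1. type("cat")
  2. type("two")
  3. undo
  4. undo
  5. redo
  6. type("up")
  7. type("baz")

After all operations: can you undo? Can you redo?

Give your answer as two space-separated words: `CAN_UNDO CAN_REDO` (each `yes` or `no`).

Answer: yes no

Derivation:
After op 1 (type): buf='cat' undo_depth=1 redo_depth=0
After op 2 (type): buf='cattwo' undo_depth=2 redo_depth=0
After op 3 (undo): buf='cat' undo_depth=1 redo_depth=1
After op 4 (undo): buf='(empty)' undo_depth=0 redo_depth=2
After op 5 (redo): buf='cat' undo_depth=1 redo_depth=1
After op 6 (type): buf='catup' undo_depth=2 redo_depth=0
After op 7 (type): buf='catupbaz' undo_depth=3 redo_depth=0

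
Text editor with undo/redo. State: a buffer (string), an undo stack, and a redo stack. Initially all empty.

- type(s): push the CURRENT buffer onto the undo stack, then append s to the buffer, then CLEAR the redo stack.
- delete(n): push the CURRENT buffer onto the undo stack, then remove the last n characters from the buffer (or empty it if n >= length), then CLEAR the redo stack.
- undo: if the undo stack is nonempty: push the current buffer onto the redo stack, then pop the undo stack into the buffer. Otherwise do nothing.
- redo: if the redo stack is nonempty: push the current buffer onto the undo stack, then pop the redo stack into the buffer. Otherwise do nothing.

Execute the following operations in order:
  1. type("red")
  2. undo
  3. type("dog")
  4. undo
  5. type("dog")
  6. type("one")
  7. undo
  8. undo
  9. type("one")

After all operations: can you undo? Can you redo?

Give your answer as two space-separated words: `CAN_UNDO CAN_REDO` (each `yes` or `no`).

Answer: yes no

Derivation:
After op 1 (type): buf='red' undo_depth=1 redo_depth=0
After op 2 (undo): buf='(empty)' undo_depth=0 redo_depth=1
After op 3 (type): buf='dog' undo_depth=1 redo_depth=0
After op 4 (undo): buf='(empty)' undo_depth=0 redo_depth=1
After op 5 (type): buf='dog' undo_depth=1 redo_depth=0
After op 6 (type): buf='dogone' undo_depth=2 redo_depth=0
After op 7 (undo): buf='dog' undo_depth=1 redo_depth=1
After op 8 (undo): buf='(empty)' undo_depth=0 redo_depth=2
After op 9 (type): buf='one' undo_depth=1 redo_depth=0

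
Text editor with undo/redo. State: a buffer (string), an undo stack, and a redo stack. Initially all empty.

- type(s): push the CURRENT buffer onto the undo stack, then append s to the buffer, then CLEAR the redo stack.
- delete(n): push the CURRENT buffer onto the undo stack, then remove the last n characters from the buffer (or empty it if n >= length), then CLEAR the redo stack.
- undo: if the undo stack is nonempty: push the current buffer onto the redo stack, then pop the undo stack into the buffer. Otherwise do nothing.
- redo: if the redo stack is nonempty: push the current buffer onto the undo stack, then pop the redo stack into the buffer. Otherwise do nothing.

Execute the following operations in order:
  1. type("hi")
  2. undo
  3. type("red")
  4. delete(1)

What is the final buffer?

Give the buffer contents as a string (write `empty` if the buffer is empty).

After op 1 (type): buf='hi' undo_depth=1 redo_depth=0
After op 2 (undo): buf='(empty)' undo_depth=0 redo_depth=1
After op 3 (type): buf='red' undo_depth=1 redo_depth=0
After op 4 (delete): buf='re' undo_depth=2 redo_depth=0

Answer: re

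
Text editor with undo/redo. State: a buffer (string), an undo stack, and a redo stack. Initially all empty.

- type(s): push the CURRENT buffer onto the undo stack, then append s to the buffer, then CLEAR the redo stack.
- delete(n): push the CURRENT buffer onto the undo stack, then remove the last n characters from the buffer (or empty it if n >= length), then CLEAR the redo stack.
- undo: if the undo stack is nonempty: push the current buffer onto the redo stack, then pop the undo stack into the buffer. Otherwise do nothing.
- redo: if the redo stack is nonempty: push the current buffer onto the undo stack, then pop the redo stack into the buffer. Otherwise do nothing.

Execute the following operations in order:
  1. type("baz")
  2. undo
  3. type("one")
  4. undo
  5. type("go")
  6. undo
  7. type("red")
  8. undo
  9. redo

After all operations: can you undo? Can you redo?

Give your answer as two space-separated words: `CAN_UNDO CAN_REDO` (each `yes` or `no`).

Answer: yes no

Derivation:
After op 1 (type): buf='baz' undo_depth=1 redo_depth=0
After op 2 (undo): buf='(empty)' undo_depth=0 redo_depth=1
After op 3 (type): buf='one' undo_depth=1 redo_depth=0
After op 4 (undo): buf='(empty)' undo_depth=0 redo_depth=1
After op 5 (type): buf='go' undo_depth=1 redo_depth=0
After op 6 (undo): buf='(empty)' undo_depth=0 redo_depth=1
After op 7 (type): buf='red' undo_depth=1 redo_depth=0
After op 8 (undo): buf='(empty)' undo_depth=0 redo_depth=1
After op 9 (redo): buf='red' undo_depth=1 redo_depth=0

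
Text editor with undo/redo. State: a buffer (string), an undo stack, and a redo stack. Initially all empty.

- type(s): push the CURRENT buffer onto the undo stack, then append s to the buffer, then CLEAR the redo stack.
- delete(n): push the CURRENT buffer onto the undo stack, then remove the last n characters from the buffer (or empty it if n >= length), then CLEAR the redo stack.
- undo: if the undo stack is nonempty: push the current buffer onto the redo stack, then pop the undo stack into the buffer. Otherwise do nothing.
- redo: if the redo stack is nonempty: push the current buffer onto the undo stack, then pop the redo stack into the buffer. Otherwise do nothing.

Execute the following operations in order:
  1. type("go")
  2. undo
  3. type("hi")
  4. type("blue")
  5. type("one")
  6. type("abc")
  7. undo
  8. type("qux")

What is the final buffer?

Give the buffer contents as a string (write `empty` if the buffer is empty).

After op 1 (type): buf='go' undo_depth=1 redo_depth=0
After op 2 (undo): buf='(empty)' undo_depth=0 redo_depth=1
After op 3 (type): buf='hi' undo_depth=1 redo_depth=0
After op 4 (type): buf='hiblue' undo_depth=2 redo_depth=0
After op 5 (type): buf='hiblueone' undo_depth=3 redo_depth=0
After op 6 (type): buf='hiblueoneabc' undo_depth=4 redo_depth=0
After op 7 (undo): buf='hiblueone' undo_depth=3 redo_depth=1
After op 8 (type): buf='hiblueonequx' undo_depth=4 redo_depth=0

Answer: hiblueonequx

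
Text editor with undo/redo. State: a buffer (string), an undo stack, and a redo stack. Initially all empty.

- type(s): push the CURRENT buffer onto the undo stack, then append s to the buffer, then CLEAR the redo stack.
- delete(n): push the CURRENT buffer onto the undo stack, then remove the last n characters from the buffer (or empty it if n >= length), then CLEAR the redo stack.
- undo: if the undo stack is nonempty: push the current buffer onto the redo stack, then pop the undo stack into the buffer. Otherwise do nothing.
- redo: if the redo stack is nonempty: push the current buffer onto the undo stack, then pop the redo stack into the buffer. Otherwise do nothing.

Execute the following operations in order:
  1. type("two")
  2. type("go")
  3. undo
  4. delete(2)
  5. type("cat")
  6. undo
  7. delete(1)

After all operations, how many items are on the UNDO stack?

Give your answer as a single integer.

Answer: 3

Derivation:
After op 1 (type): buf='two' undo_depth=1 redo_depth=0
After op 2 (type): buf='twogo' undo_depth=2 redo_depth=0
After op 3 (undo): buf='two' undo_depth=1 redo_depth=1
After op 4 (delete): buf='t' undo_depth=2 redo_depth=0
After op 5 (type): buf='tcat' undo_depth=3 redo_depth=0
After op 6 (undo): buf='t' undo_depth=2 redo_depth=1
After op 7 (delete): buf='(empty)' undo_depth=3 redo_depth=0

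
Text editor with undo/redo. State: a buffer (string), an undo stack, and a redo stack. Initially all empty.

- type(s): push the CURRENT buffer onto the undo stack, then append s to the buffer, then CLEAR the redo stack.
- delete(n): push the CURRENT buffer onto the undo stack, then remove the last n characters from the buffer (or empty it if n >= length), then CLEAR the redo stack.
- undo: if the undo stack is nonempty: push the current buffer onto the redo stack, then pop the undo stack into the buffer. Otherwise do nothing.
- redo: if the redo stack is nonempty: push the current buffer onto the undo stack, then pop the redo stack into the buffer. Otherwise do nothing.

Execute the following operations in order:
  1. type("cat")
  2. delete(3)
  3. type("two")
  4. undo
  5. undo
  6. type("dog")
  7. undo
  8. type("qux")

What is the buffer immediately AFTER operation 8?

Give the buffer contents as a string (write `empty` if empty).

Answer: catqux

Derivation:
After op 1 (type): buf='cat' undo_depth=1 redo_depth=0
After op 2 (delete): buf='(empty)' undo_depth=2 redo_depth=0
After op 3 (type): buf='two' undo_depth=3 redo_depth=0
After op 4 (undo): buf='(empty)' undo_depth=2 redo_depth=1
After op 5 (undo): buf='cat' undo_depth=1 redo_depth=2
After op 6 (type): buf='catdog' undo_depth=2 redo_depth=0
After op 7 (undo): buf='cat' undo_depth=1 redo_depth=1
After op 8 (type): buf='catqux' undo_depth=2 redo_depth=0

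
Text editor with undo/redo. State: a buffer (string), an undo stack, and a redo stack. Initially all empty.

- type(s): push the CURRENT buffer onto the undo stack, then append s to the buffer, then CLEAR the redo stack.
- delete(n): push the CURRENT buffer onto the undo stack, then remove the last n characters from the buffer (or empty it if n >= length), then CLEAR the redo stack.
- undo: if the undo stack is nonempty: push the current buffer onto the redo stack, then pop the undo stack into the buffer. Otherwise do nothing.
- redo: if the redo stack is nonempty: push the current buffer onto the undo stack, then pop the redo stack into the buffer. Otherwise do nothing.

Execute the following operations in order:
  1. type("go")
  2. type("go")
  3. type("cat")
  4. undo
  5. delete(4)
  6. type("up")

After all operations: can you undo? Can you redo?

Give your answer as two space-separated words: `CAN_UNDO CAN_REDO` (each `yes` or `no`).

After op 1 (type): buf='go' undo_depth=1 redo_depth=0
After op 2 (type): buf='gogo' undo_depth=2 redo_depth=0
After op 3 (type): buf='gogocat' undo_depth=3 redo_depth=0
After op 4 (undo): buf='gogo' undo_depth=2 redo_depth=1
After op 5 (delete): buf='(empty)' undo_depth=3 redo_depth=0
After op 6 (type): buf='up' undo_depth=4 redo_depth=0

Answer: yes no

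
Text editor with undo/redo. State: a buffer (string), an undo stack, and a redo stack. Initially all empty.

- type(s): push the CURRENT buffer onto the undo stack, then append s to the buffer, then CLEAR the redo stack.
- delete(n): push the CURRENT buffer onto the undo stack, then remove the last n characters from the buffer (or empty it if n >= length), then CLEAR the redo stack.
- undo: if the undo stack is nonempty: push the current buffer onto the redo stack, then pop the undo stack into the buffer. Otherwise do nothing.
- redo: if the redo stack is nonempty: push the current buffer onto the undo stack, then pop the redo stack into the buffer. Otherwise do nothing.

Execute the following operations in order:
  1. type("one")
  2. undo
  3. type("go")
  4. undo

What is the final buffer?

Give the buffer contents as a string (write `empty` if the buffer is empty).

After op 1 (type): buf='one' undo_depth=1 redo_depth=0
After op 2 (undo): buf='(empty)' undo_depth=0 redo_depth=1
After op 3 (type): buf='go' undo_depth=1 redo_depth=0
After op 4 (undo): buf='(empty)' undo_depth=0 redo_depth=1

Answer: empty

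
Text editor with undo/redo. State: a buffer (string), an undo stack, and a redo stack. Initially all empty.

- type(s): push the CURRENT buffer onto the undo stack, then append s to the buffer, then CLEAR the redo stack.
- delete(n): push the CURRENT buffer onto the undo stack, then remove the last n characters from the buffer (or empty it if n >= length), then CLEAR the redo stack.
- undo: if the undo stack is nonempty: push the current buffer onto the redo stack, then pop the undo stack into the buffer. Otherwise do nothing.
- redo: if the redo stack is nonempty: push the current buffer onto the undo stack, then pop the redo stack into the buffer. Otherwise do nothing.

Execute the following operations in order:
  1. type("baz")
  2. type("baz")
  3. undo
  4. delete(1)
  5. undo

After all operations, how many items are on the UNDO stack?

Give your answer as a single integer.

After op 1 (type): buf='baz' undo_depth=1 redo_depth=0
After op 2 (type): buf='bazbaz' undo_depth=2 redo_depth=0
After op 3 (undo): buf='baz' undo_depth=1 redo_depth=1
After op 4 (delete): buf='ba' undo_depth=2 redo_depth=0
After op 5 (undo): buf='baz' undo_depth=1 redo_depth=1

Answer: 1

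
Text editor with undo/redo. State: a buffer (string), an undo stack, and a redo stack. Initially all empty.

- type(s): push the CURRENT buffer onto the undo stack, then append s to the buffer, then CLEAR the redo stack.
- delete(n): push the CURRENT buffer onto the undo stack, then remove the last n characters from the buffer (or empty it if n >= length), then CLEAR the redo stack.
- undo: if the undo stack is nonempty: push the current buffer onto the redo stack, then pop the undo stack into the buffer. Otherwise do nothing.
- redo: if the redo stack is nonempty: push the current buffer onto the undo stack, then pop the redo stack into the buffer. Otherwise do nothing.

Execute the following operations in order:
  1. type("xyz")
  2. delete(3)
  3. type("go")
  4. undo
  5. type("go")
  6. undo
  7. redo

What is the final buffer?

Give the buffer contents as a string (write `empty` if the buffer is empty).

Answer: go

Derivation:
After op 1 (type): buf='xyz' undo_depth=1 redo_depth=0
After op 2 (delete): buf='(empty)' undo_depth=2 redo_depth=0
After op 3 (type): buf='go' undo_depth=3 redo_depth=0
After op 4 (undo): buf='(empty)' undo_depth=2 redo_depth=1
After op 5 (type): buf='go' undo_depth=3 redo_depth=0
After op 6 (undo): buf='(empty)' undo_depth=2 redo_depth=1
After op 7 (redo): buf='go' undo_depth=3 redo_depth=0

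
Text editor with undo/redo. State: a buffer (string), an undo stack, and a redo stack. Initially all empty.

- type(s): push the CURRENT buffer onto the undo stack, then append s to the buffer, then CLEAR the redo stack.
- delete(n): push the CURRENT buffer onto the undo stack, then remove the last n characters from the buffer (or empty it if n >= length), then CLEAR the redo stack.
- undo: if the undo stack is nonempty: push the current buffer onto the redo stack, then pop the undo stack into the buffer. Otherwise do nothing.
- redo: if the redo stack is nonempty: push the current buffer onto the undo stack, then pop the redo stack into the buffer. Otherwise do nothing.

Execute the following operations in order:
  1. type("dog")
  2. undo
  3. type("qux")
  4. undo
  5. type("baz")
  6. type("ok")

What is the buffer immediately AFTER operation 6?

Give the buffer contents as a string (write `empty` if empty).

Answer: bazok

Derivation:
After op 1 (type): buf='dog' undo_depth=1 redo_depth=0
After op 2 (undo): buf='(empty)' undo_depth=0 redo_depth=1
After op 3 (type): buf='qux' undo_depth=1 redo_depth=0
After op 4 (undo): buf='(empty)' undo_depth=0 redo_depth=1
After op 5 (type): buf='baz' undo_depth=1 redo_depth=0
After op 6 (type): buf='bazok' undo_depth=2 redo_depth=0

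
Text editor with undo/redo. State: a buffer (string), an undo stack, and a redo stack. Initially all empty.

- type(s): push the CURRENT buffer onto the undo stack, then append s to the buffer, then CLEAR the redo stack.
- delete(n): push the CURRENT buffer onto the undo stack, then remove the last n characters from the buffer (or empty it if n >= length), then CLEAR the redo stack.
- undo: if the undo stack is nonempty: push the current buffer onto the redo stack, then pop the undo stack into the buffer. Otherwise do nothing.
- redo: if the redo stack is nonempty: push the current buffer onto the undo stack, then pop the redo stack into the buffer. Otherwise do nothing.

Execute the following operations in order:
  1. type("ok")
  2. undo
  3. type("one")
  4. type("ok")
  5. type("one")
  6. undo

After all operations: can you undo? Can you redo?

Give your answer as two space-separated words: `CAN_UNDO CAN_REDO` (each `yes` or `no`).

Answer: yes yes

Derivation:
After op 1 (type): buf='ok' undo_depth=1 redo_depth=0
After op 2 (undo): buf='(empty)' undo_depth=0 redo_depth=1
After op 3 (type): buf='one' undo_depth=1 redo_depth=0
After op 4 (type): buf='oneok' undo_depth=2 redo_depth=0
After op 5 (type): buf='oneokone' undo_depth=3 redo_depth=0
After op 6 (undo): buf='oneok' undo_depth=2 redo_depth=1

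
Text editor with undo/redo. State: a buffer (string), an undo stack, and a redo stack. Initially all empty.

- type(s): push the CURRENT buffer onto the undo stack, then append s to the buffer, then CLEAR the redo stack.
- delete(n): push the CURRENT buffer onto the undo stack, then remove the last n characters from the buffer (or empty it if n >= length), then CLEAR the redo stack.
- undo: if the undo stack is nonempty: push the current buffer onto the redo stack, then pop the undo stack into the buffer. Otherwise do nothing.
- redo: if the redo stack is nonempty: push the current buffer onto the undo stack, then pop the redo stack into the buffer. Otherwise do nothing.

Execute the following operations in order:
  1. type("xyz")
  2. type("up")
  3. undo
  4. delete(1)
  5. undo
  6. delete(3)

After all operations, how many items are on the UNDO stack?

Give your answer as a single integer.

Answer: 2

Derivation:
After op 1 (type): buf='xyz' undo_depth=1 redo_depth=0
After op 2 (type): buf='xyzup' undo_depth=2 redo_depth=0
After op 3 (undo): buf='xyz' undo_depth=1 redo_depth=1
After op 4 (delete): buf='xy' undo_depth=2 redo_depth=0
After op 5 (undo): buf='xyz' undo_depth=1 redo_depth=1
After op 6 (delete): buf='(empty)' undo_depth=2 redo_depth=0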